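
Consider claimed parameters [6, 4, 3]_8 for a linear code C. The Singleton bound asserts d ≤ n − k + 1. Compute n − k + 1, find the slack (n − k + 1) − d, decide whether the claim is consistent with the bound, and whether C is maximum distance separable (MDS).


Singleton RHS = n − k + 1 = 3, slack = 0, bound satisfied, MDS.

Singleton bound: d ≤ n − k + 1.
Here n = 6, k = 4, so n − k + 1 = 3.
Given d = 3, check d ≤ 3: YES.
Slack = (n − k + 1) − d = 0.
The code is MDS (slack = 0).
Description: the claimed parameters are [6, 4, 3]_8; such a code would be MDS (meets Singleton bound).


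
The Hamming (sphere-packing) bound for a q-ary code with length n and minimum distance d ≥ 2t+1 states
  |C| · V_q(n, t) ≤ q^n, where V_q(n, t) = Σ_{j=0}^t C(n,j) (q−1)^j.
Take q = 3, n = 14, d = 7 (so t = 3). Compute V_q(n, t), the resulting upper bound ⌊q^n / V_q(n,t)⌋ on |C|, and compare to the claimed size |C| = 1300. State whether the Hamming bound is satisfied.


V_q(n, t) = 3305, q^n = 4782969, Hamming bound = 1447, |C| = 1300 ≤ bound (satisfied).

Step 1: Compute V_q(n, t) = Σ_{j=0}^3 C(n, j) (q−1)^j.
  j = 0: C(14,0)·(2)^0 = 1·1 = 1.
  j = 1: C(14,1)·(2)^1 = 14·2 = 28.
  j = 2: C(14,2)·(2)^2 = 91·4 = 364.
  j = 3: C(14,3)·(2)^3 = 364·8 = 2912.
  V_q(n, t) = 1 + 28 + 364 + 2912 = 3305.
Step 2: q^n = 3^14 = 4782969.
Step 3: Hamming bound ⌊q^n / V_q(n,t)⌋ = ⌊4782969/3305⌋ = 1447.
Step 4: Compare |C| = 1300 to 1447: satisfied.
The claimed |C| lies below the Hamming bound.


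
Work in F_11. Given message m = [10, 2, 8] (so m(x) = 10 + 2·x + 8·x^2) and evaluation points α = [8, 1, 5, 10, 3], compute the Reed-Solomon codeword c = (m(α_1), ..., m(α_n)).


c = [10, 9, 0, 5, 0]

Message polynomial: m(x) = 10 + 2·x + 8·x^2 (mod 11).
For each evaluation point α_i, compute m(α_i) mod 11:
  α_1 = 8: Horner steps 8 → 0 → 10, so m(8) = 10.
  α_2 = 1: Horner steps 8 → 10 → 9, so m(1) = 9.
  α_3 = 5: Horner steps 8 → 9 → 0, so m(5) = 0.
  α_4 = 10: Horner steps 8 → 5 → 5, so m(10) = 5.
  α_5 = 3: Horner steps 8 → 4 → 0, so m(3) = 0.
Codeword c = [10, 9, 0, 5, 0] ∈ F_11^5.


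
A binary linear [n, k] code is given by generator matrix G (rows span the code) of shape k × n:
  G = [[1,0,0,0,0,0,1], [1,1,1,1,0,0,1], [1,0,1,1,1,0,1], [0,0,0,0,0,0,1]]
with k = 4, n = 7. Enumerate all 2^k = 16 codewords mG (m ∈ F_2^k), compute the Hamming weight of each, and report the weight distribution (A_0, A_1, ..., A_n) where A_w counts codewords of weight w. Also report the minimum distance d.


Weight distribution: A_0 = 1, A_1 = 2, A_2 = 2, A_3 = 4, A_4 = 5, A_5 = 2. Minimum distance d = 1.

Enumerate all 2^4 = 16 messages m ∈ F_2^4.
For each, compute codeword c = mG in F_2^7, then tally its weight.
  m = 0000 → c = 0000000, weight = 0.
  m = 1000 → c = 1000001, weight = 2.
  m = 0100 → c = 1111001, weight = 5.
  m = 1100 → c = 0111000, weight = 3.
  m = 0010 → c = 1011101, weight = 5.
  m = 1010 → c = 0011100, weight = 3.
  m = 0110 → c = 0100100, weight = 2.
  m = 1110 → c = 1100101, weight = 4.
  m = 0001 → c = 0000001, weight = 1.
  m = 1001 → c = 1000000, weight = 1.
  m = 0101 → c = 1111000, weight = 4.
  m = 1101 → c = 0111001, weight = 4.
  m = 0011 → c = 1011100, weight = 4.
  m = 1011 → c = 0011101, weight = 4.
  m = 0111 → c = 0100101, weight = 3.
  m = 1111 → c = 1100100, weight = 3.
Tally weights:
  weight 0: 1 codewords.
  weight 1: 2 codewords.
  weight 2: 2 codewords.
  weight 3: 4 codewords.
  weight 4: 5 codewords.
  weight 5: 2 codewords.
Minimum distance d = smallest w > 0 with A_w > 0 = 1.
Sanity: Σ A_w = 16 = 2^4 = 16 ✓.


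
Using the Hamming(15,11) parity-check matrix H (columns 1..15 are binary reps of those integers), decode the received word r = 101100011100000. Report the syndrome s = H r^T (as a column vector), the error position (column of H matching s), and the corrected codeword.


s = (1, 1, 0, 1)^T, error position = 13, corrected codeword c = 101100011100100

Compute s = H r^T mod 2 one row at a time:
  s_1 = 1 + 1 + 1 + 0 + 0 + 0 + 0 + 0 = 3 ≡ 1 (mod 2).
  s_2 = 1 + 0 + 0 + 0 + 0 + 0 + 0 + 0 = 1 ≡ 1 (mod 2).
  s_3 = 0 + 1 + 0 + 0 + 1 + 0 + 0 + 0 = 2 ≡ 0 (mod 2).
  s_4 = 1 + 1 + 0 + 0 + 1 + 0 + 0 + 0 = 3 ≡ 1 (mod 2).
s = (1, 1, 0, 1)^T — this equals column 13 of H (binary 1101), so error is at position 13.
Correct: flip bit 13 of r = 101100011100000 to get c = 101100011100100.


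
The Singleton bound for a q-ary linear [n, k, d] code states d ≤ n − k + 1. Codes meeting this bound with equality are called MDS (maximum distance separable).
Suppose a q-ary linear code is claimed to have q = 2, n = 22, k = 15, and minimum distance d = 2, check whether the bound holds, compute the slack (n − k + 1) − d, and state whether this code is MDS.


Singleton RHS = n − k + 1 = 8, slack = 6, bound satisfied, not MDS.

Singleton bound: d ≤ n − k + 1.
Here n = 22, k = 15, so n − k + 1 = 8.
Given d = 2, check d ≤ 8: YES.
Slack = (n − k + 1) − d = 6.
The code is NOT MDS (slack = 6 > 0).
Description: the claimed parameters are [22, 15, 2]_2; such a code would be non-MDS.


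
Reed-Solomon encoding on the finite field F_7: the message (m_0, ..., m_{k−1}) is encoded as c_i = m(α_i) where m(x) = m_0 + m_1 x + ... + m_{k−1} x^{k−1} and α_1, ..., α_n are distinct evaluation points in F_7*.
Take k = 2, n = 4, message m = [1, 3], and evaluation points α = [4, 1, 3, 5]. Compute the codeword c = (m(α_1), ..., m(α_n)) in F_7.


c = [6, 4, 3, 2]

Message polynomial: m(x) = 1 + 3·x (mod 7).
For each evaluation point α_i, compute m(α_i) mod 7:
  α_1 = 4: Horner steps 3 → 6, so m(4) = 6.
  α_2 = 1: Horner steps 3 → 4, so m(1) = 4.
  α_3 = 3: Horner steps 3 → 3, so m(3) = 3.
  α_4 = 5: Horner steps 3 → 2, so m(5) = 2.
Codeword c = [6, 4, 3, 2] ∈ F_7^4.


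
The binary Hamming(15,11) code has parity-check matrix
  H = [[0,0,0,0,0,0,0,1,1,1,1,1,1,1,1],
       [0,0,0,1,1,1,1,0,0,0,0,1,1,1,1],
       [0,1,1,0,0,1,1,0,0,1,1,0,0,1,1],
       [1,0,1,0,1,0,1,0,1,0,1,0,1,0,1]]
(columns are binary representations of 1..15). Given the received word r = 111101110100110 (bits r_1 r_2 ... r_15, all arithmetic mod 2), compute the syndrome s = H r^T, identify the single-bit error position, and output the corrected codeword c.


s = (0, 1, 0, 0)^T, error position = 4, corrected codeword c = 111001110100110

Compute s = H r^T mod 2 one row at a time:
  s_1 = 1 + 0 + 1 + 0 + 0 + 1 + 1 + 0 = 4 ≡ 0 (mod 2).
  s_2 = 1 + 0 + 1 + 1 + 0 + 1 + 1 + 0 = 5 ≡ 1 (mod 2).
  s_3 = 1 + 1 + 1 + 1 + 1 + 0 + 1 + 0 = 6 ≡ 0 (mod 2).
  s_4 = 1 + 1 + 0 + 1 + 0 + 0 + 1 + 0 = 4 ≡ 0 (mod 2).
s = (0, 1, 0, 0)^T — this equals column 4 of H (binary 0100), so error is at position 4.
Correct: flip bit 4 of r = 111101110100110 to get c = 111001110100110.


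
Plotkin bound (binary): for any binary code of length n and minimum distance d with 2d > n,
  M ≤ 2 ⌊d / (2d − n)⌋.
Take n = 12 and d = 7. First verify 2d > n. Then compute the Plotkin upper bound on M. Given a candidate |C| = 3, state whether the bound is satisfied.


Plotkin bound M ≤ 6; given |C| = 3 ≤ bound (satisfied).

Check applicability: 2d = 14, n = 12.
2d − n = 2 > 0, so Plotkin applies.
Compute d/(2d−n) = 7/2 ≈ 3.5000.
⌊d/(2d−n)⌋ = 3.
Plotkin bound: M ≤ 2·3 = 6.
Given |C| = 3, check: satisfied.
This |C| is below the Plotkin bound.


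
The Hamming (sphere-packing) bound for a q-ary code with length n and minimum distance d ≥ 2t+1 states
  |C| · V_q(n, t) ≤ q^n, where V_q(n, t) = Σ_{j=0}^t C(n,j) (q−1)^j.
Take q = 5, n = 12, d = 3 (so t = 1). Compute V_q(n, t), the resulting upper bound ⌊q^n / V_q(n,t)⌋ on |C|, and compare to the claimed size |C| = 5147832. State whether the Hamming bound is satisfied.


V_q(n, t) = 49, q^n = 244140625, Hamming bound = 4982461, |C| = 5147832 > bound (violated).

Step 1: Compute V_q(n, t) = Σ_{j=0}^1 C(n, j) (q−1)^j.
  j = 0: C(12,0)·(4)^0 = 1·1 = 1.
  j = 1: C(12,1)·(4)^1 = 12·4 = 48.
  V_q(n, t) = 1 + 48 = 49.
Step 2: q^n = 5^12 = 244140625.
Step 3: Hamming bound ⌊q^n / V_q(n,t)⌋ = ⌊244140625/49⌋ = 4982461.
Step 4: Compare |C| = 5147832 to 4982461: violated.
The claimed |C| lies above the Hamming bound, so no 5-ary code of length 12 with d ≥ 3 can have 5147832 codewords.


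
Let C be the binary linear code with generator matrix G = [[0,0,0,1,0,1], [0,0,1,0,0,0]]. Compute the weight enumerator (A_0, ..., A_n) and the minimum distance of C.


Weight distribution: A_0 = 1, A_1 = 1, A_2 = 1, A_3 = 1. Minimum distance d = 1.

Enumerate all 2^2 = 4 messages m ∈ F_2^2.
For each, compute codeword c = mG in F_2^6, then tally its weight.
  m = 00 → c = 000000, weight = 0.
  m = 10 → c = 000101, weight = 2.
  m = 01 → c = 001000, weight = 1.
  m = 11 → c = 001101, weight = 3.
Tally weights:
  weight 0: 1 codewords.
  weight 1: 1 codewords.
  weight 2: 1 codewords.
  weight 3: 1 codewords.
Minimum distance d = smallest w > 0 with A_w > 0 = 1.
Sanity: Σ A_w = 4 = 2^2 = 4 ✓.


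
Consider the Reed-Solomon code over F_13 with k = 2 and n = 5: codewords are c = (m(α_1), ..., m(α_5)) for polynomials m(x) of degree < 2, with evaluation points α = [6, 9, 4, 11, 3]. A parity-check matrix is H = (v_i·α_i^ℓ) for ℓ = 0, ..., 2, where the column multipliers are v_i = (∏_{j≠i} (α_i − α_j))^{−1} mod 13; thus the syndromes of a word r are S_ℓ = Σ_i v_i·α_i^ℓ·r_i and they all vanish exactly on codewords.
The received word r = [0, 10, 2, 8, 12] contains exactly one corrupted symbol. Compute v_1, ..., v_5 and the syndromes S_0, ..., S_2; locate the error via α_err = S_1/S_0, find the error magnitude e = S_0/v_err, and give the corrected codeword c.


S = (9, 1, 3), error at position 5, error magnitude e = 9, c = [0, 10, 2, 8, 3].

Step 1: column multipliers v_i = (∏_{j≠i}(α_i − α_j))^{−1} mod 13.
  i = 1 (α = 6): (6−9)(6−4)(6−11)(6−3) = (−3)·2·(−5)·3 = 90 ≡ 12, so v_1 = 12^{−1} = 12 (mod 13).
  i = 2 (α = 9): (9−6)(9−4)(9−11)(9−3) = 3·5·(−2)·6 = −180 ≡ 2, so v_2 = 2^{−1} = 7 (mod 13).
  i = 3 (α = 4): (4−6)(4−9)(4−11)(4−3) = (−2)·(−5)·(−7)·1 = −70 ≡ 8, so v_3 = 8^{−1} = 5 (mod 13).
  i = 4 (α = 11): (11−6)(11−9)(11−4)(11−3) = 5·2·7·8 = 560 ≡ 1, so v_4 = 1^{−1} = 1 (mod 13).
  i = 5 (α = 3): (3−6)(3−9)(3−4)(3−11) = (−3)·(−6)·(−1)·(−8) = 144 ≡ 1, so v_5 = 1^{−1} = 1 (mod 13).
  v = [12, 7, 5, 1, 1].
Step 2: syndromes of r = [0, 10, 2, 8, 12] (all sums mod 13).
  S_0 = Σ v_i r_i = 12·0 + 7·10 + 5·2 + 1·8 + 1·12 = 100 ≡ 9.
  S_1 = Σ v_i α_i r_i = 12·6·0 + 7·9·10 + 5·4·2 + 1·11·8 + 1·3·12 = 794 ≡ 1.
  α_i^2 mod 13 = [10, 3, 3, 4, 9].
  S_2 = Σ v_i α_i^2 r_i = 12·10·0 + 7·3·10 + 5·3·2 + 1·4·8 + 1·9·12 = 380 ≡ 3.
  S = (9, 1, 3) ≠ 0, so r is not a codeword (an error is present).
Step 3: locate the error. For a single error e at position i, S_ℓ = v_i·e·α_i^ℓ, so α_err = S_1/S_0.
  S_0^{−1} = 9^{−1} = 3 (mod 13), so α_err = 1·3 = 3 ≡ 3 = α_5. Error position i = 5.
  Consistency check: S_2/S_1 = 3·1 = 3 ≡ 3 = α_err ✓ (single-error assumption holds).
Step 4: error magnitude e = S_0/v_5 = S_0·∏_{j≠5}(α_5 − α_j) = 9·1 = 9 ≡ 9 (mod 13).
Step 5: correct position 5: c_5 = r_5 − e = 12 − 9 ≡ 3 (mod 13). Hence c = [0, 10, 2, 8, 3].
  Check: interpolating c through the α_i gives m(x) = 6 + 12·x (degree < 2) with m(α_i) = c_i for every i, so c is indeed a codeword.


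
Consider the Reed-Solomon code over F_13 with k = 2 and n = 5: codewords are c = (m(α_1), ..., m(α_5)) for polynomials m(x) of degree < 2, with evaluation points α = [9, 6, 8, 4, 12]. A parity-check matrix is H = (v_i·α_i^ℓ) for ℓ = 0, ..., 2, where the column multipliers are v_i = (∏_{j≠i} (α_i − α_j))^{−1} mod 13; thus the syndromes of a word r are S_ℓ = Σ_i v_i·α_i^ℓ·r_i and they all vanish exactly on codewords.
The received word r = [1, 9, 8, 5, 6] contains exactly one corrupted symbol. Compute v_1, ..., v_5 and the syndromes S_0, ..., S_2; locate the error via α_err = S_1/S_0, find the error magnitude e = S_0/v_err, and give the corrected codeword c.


S = (1, 4, 3), error at position 4, error magnitude e = 8, c = [1, 9, 8, 10, 6].

Step 1: column multipliers v_i = (∏_{j≠i}(α_i − α_j))^{−1} mod 13.
  i = 1 (α = 9): (9−6)(9−8)(9−4)(9−12) = 3·1·5·(−3) = −45 ≡ 7, so v_1 = 7^{−1} = 2 (mod 13).
  i = 2 (α = 6): (6−9)(6−8)(6−4)(6−12) = (−3)·(−2)·2·(−6) = −72 ≡ 6, so v_2 = 6^{−1} = 11 (mod 13).
  i = 3 (α = 8): (8−9)(8−6)(8−4)(8−12) = (−1)·2·4·(−4) = 32 ≡ 6, so v_3 = 6^{−1} = 11 (mod 13).
  i = 4 (α = 4): (4−9)(4−6)(4−8)(4−12) = (−5)·(−2)·(−4)·(−8) = 320 ≡ 8, so v_4 = 8^{−1} = 5 (mod 13).
  i = 5 (α = 12): (12−9)(12−6)(12−8)(12−4) = 3·6·4·8 = 576 ≡ 4, so v_5 = 4^{−1} = 10 (mod 13).
  v = [2, 11, 11, 5, 10].
Step 2: syndromes of r = [1, 9, 8, 5, 6] (all sums mod 13).
  S_0 = Σ v_i r_i = 2·1 + 11·9 + 11·8 + 5·5 + 10·6 = 274 ≡ 1.
  S_1 = Σ v_i α_i r_i = 2·9·1 + 11·6·9 + 11·8·8 + 5·4·5 + 10·12·6 = 2136 ≡ 4.
  α_i^2 mod 13 = [3, 10, 12, 3, 1].
  S_2 = Σ v_i α_i^2 r_i = 2·3·1 + 11·10·9 + 11·12·8 + 5·3·5 + 10·1·6 = 2187 ≡ 3.
  S = (1, 4, 3) ≠ 0, so r is not a codeword (an error is present).
Step 3: locate the error. For a single error e at position i, S_ℓ = v_i·e·α_i^ℓ, so α_err = S_1/S_0.
  S_0^{−1} = 1^{−1} = 1 (mod 13), so α_err = 4·1 = 4 ≡ 4 = α_4. Error position i = 4.
  Consistency check: S_2/S_1 = 3·10 = 30 ≡ 4 = α_err ✓ (single-error assumption holds).
Step 4: error magnitude e = S_0/v_4 = S_0·∏_{j≠4}(α_4 − α_j) = 1·8 = 8 ≡ 8 (mod 13).
Step 5: correct position 4: c_4 = r_4 − e = 5 − 8 ≡ 10 (mod 13). Hence c = [1, 9, 8, 10, 6].
  Check: interpolating c through the α_i gives m(x) = 12 + 6·x (degree < 2) with m(α_i) = c_i for every i, so c is indeed a codeword.


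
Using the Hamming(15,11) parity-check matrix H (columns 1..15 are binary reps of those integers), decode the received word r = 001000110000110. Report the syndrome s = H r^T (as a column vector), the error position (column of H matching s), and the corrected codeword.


s = (1, 1, 1, 1)^T, error position = 15, corrected codeword c = 001000110000111

Compute s = H r^T mod 2 one row at a time:
  s_1 = 1 + 0 + 0 + 0 + 0 + 1 + 1 + 0 = 3 ≡ 1 (mod 2).
  s_2 = 0 + 0 + 0 + 1 + 0 + 1 + 1 + 0 = 3 ≡ 1 (mod 2).
  s_3 = 0 + 1 + 0 + 1 + 0 + 0 + 1 + 0 = 3 ≡ 1 (mod 2).
  s_4 = 0 + 1 + 0 + 1 + 0 + 0 + 1 + 0 = 3 ≡ 1 (mod 2).
s = (1, 1, 1, 1)^T — this equals column 15 of H (binary 1111), so error is at position 15.
Correct: flip bit 15 of r = 001000110000110 to get c = 001000110000111.


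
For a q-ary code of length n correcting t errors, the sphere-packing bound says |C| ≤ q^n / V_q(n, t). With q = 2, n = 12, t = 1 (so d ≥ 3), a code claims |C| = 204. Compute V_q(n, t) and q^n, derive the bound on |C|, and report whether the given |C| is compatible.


V_q(n, t) = 13, q^n = 4096, Hamming bound = 315, |C| = 204 ≤ bound (satisfied).

Step 1: Compute V_q(n, t) = Σ_{j=0}^1 C(n, j) (q−1)^j.
  j = 0: C(12,0)·(1)^0 = 1·1 = 1.
  j = 1: C(12,1)·(1)^1 = 12·1 = 12.
  V_q(n, t) = 1 + 12 = 13.
Step 2: q^n = 2^12 = 4096.
Step 3: Hamming bound ⌊q^n / V_q(n,t)⌋ = ⌊4096/13⌋ = 315.
Step 4: Compare |C| = 204 to 315: satisfied.
The claimed |C| lies below the Hamming bound.


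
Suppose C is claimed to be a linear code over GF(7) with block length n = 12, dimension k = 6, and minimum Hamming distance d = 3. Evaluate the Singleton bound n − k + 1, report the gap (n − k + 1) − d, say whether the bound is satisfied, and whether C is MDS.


Singleton RHS = n − k + 1 = 7, slack = 4, bound satisfied, not MDS.

Singleton bound: d ≤ n − k + 1.
Here n = 12, k = 6, so n − k + 1 = 7.
Given d = 3, check d ≤ 7: YES.
Slack = (n − k + 1) − d = 4.
The code is NOT MDS (slack = 4 > 0).
Description: the claimed parameters are [12, 6, 3]_7; such a code would be non-MDS.


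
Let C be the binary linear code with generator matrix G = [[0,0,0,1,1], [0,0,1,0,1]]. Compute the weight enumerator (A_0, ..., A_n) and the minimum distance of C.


Weight distribution: A_0 = 1, A_2 = 3. Minimum distance d = 2.

Enumerate all 2^2 = 4 messages m ∈ F_2^2.
For each, compute codeword c = mG in F_2^5, then tally its weight.
  m = 00 → c = 00000, weight = 0.
  m = 10 → c = 00011, weight = 2.
  m = 01 → c = 00101, weight = 2.
  m = 11 → c = 00110, weight = 2.
Tally weights:
  weight 0: 1 codewords.
  weight 2: 3 codewords.
Minimum distance d = smallest w > 0 with A_w > 0 = 2.
Sanity: Σ A_w = 4 = 2^2 = 4 ✓.


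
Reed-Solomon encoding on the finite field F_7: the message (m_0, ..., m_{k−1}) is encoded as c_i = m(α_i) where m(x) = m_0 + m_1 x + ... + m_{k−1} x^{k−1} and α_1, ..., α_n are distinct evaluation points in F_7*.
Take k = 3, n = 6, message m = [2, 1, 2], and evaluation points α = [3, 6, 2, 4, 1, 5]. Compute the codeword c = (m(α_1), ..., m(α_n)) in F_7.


c = [2, 3, 5, 3, 5, 1]

Message polynomial: m(x) = 2 + 1·x + 2·x^2 (mod 7).
For each evaluation point α_i, compute m(α_i) mod 7:
  α_1 = 3: Horner steps 2 → 0 → 2, so m(3) = 2.
  α_2 = 6: Horner steps 2 → 6 → 3, so m(6) = 3.
  α_3 = 2: Horner steps 2 → 5 → 5, so m(2) = 5.
  α_4 = 4: Horner steps 2 → 2 → 3, so m(4) = 3.
  α_5 = 1: Horner steps 2 → 3 → 5, so m(1) = 5.
  α_6 = 5: Horner steps 2 → 4 → 1, so m(5) = 1.
Codeword c = [2, 3, 5, 3, 5, 1] ∈ F_7^6.


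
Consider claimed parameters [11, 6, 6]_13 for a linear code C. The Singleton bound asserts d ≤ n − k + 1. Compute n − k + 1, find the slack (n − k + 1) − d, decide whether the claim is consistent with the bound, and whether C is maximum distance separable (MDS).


Singleton RHS = n − k + 1 = 6, slack = 0, bound satisfied, MDS.

Singleton bound: d ≤ n − k + 1.
Here n = 11, k = 6, so n − k + 1 = 6.
Given d = 6, check d ≤ 6: YES.
Slack = (n − k + 1) − d = 0.
The code is MDS (slack = 0).
Description: the claimed parameters are [11, 6, 6]_13; such a code would be MDS (meets Singleton bound).


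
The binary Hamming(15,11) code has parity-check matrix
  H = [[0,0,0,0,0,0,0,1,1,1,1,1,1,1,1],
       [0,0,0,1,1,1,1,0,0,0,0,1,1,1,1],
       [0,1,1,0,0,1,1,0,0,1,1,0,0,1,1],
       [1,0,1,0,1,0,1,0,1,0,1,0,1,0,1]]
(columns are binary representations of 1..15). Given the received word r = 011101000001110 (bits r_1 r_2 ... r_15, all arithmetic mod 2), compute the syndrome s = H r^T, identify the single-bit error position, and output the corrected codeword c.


s = (1, 1, 0, 0)^T, error position = 12, corrected codeword c = 011101000000110

Compute s = H r^T mod 2 one row at a time:
  s_1 = 0 + 0 + 0 + 0 + 1 + 1 + 1 + 0 = 3 ≡ 1 (mod 2).
  s_2 = 1 + 0 + 1 + 0 + 1 + 1 + 1 + 0 = 5 ≡ 1 (mod 2).
  s_3 = 1 + 1 + 1 + 0 + 0 + 0 + 1 + 0 = 4 ≡ 0 (mod 2).
  s_4 = 0 + 1 + 0 + 0 + 0 + 0 + 1 + 0 = 2 ≡ 0 (mod 2).
s = (1, 1, 0, 0)^T — this equals column 12 of H (binary 1100), so error is at position 12.
Correct: flip bit 12 of r = 011101000001110 to get c = 011101000000110.


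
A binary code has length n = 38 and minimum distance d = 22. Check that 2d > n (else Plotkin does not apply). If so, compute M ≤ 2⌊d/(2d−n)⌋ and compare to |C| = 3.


Plotkin bound M ≤ 6; given |C| = 3 ≤ bound (satisfied).

Check applicability: 2d = 44, n = 38.
2d − n = 6 > 0, so Plotkin applies.
Compute d/(2d−n) = 22/6 ≈ 3.6667.
⌊d/(2d−n)⌋ = 3.
Plotkin bound: M ≤ 2·3 = 6.
Given |C| = 3, check: satisfied.
This |C| is below the Plotkin bound.


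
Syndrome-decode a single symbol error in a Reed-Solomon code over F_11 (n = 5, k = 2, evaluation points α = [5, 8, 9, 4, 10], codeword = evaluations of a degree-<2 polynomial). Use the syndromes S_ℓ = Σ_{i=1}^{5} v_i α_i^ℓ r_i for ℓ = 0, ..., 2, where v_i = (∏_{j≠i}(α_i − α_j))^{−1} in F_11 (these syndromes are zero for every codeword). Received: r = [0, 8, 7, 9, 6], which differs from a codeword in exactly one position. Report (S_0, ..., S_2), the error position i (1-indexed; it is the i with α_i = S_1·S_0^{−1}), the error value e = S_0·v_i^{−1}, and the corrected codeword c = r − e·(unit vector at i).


S = (3, 1, 4), error at position 4, error magnitude e = 8, c = [0, 8, 7, 1, 6].

Step 1: column multipliers v_i = (∏_{j≠i}(α_i − α_j))^{−1} mod 11.
  i = 1 (α = 5): (5−8)(5−9)(5−4)(5−10) = (−3)·(−4)·1·(−5) = −60 ≡ 6, so v_1 = 6^{−1} = 2 (mod 11).
  i = 2 (α = 8): (8−5)(8−9)(8−4)(8−10) = 3·(−1)·4·(−2) = 24 ≡ 2, so v_2 = 2^{−1} = 6 (mod 11).
  i = 3 (α = 9): (9−5)(9−8)(9−4)(9−10) = 4·1·5·(−1) = −20 ≡ 2, so v_3 = 2^{−1} = 6 (mod 11).
  i = 4 (α = 4): (4−5)(4−8)(4−9)(4−10) = (−1)·(−4)·(−5)·(−6) = 120 ≡ 10, so v_4 = 10^{−1} = 10 (mod 11).
  i = 5 (α = 10): (10−5)(10−8)(10−9)(10−4) = 5·2·1·6 = 60 ≡ 5, so v_5 = 5^{−1} = 9 (mod 11).
  v = [2, 6, 6, 10, 9].
Step 2: syndromes of r = [0, 8, 7, 9, 6] (all sums mod 11).
  S_0 = Σ v_i r_i = 2·0 + 6·8 + 6·7 + 10·9 + 9·6 = 234 ≡ 3.
  S_1 = Σ v_i α_i r_i = 2·5·0 + 6·8·8 + 6·9·7 + 10·4·9 + 9·10·6 = 1662 ≡ 1.
  α_i^2 mod 11 = [3, 9, 4, 5, 1].
  S_2 = Σ v_i α_i^2 r_i = 2·3·0 + 6·9·8 + 6·4·7 + 10·5·9 + 9·1·6 = 1104 ≡ 4.
  S = (3, 1, 4) ≠ 0, so r is not a codeword (an error is present).
Step 3: locate the error. For a single error e at position i, S_ℓ = v_i·e·α_i^ℓ, so α_err = S_1/S_0.
  S_0^{−1} = 3^{−1} = 4 (mod 11), so α_err = 1·4 = 4 ≡ 4 = α_4. Error position i = 4.
  Consistency check: S_2/S_1 = 4·1 = 4 ≡ 4 = α_err ✓ (single-error assumption holds).
Step 4: error magnitude e = S_0/v_4 = S_0·∏_{j≠4}(α_4 − α_j) = 3·10 = 30 ≡ 8 (mod 11).
Step 5: correct position 4: c_4 = r_4 − e = 9 − 8 ≡ 1 (mod 11). Hence c = [0, 8, 7, 1, 6].
  Check: interpolating c through the α_i gives m(x) = 5 + 10·x (degree < 2) with m(α_i) = c_i for every i, so c is indeed a codeword.


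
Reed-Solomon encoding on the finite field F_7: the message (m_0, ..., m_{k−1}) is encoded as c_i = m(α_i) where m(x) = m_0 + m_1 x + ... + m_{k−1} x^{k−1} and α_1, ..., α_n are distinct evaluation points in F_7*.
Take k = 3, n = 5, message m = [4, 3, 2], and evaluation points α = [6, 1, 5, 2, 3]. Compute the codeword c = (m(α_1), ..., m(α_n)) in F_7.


c = [3, 2, 6, 4, 3]

Message polynomial: m(x) = 4 + 3·x + 2·x^2 (mod 7).
For each evaluation point α_i, compute m(α_i) mod 7:
  α_1 = 6: Horner steps 2 → 1 → 3, so m(6) = 3.
  α_2 = 1: Horner steps 2 → 5 → 2, so m(1) = 2.
  α_3 = 5: Horner steps 2 → 6 → 6, so m(5) = 6.
  α_4 = 2: Horner steps 2 → 0 → 4, so m(2) = 4.
  α_5 = 3: Horner steps 2 → 2 → 3, so m(3) = 3.
Codeword c = [3, 2, 6, 4, 3] ∈ F_7^5.


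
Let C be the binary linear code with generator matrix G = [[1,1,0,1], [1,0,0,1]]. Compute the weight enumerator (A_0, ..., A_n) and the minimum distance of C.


Weight distribution: A_0 = 1, A_1 = 1, A_2 = 1, A_3 = 1. Minimum distance d = 1.

Enumerate all 2^2 = 4 messages m ∈ F_2^2.
For each, compute codeword c = mG in F_2^4, then tally its weight.
  m = 00 → c = 0000, weight = 0.
  m = 10 → c = 1101, weight = 3.
  m = 01 → c = 1001, weight = 2.
  m = 11 → c = 0100, weight = 1.
Tally weights:
  weight 0: 1 codewords.
  weight 1: 1 codewords.
  weight 2: 1 codewords.
  weight 3: 1 codewords.
Minimum distance d = smallest w > 0 with A_w > 0 = 1.
Sanity: Σ A_w = 4 = 2^2 = 4 ✓.


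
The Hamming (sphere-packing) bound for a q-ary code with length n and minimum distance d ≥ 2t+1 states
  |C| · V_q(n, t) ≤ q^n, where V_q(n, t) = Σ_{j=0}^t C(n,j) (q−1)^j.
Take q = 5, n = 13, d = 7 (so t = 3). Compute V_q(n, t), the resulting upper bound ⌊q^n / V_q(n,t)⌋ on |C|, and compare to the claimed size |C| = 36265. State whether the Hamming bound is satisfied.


V_q(n, t) = 19605, q^n = 1220703125, Hamming bound = 62264, |C| = 36265 ≤ bound (satisfied).

Step 1: Compute V_q(n, t) = Σ_{j=0}^3 C(n, j) (q−1)^j.
  j = 0: C(13,0)·(4)^0 = 1·1 = 1.
  j = 1: C(13,1)·(4)^1 = 13·4 = 52.
  j = 2: C(13,2)·(4)^2 = 78·16 = 1248.
  j = 3: C(13,3)·(4)^3 = 286·64 = 18304.
  V_q(n, t) = 1 + 52 + 1248 + 18304 = 19605.
Step 2: q^n = 5^13 = 1220703125.
Step 3: Hamming bound ⌊q^n / V_q(n,t)⌋ = ⌊1220703125/19605⌋ = 62264.
Step 4: Compare |C| = 36265 to 62264: satisfied.
The claimed |C| lies below the Hamming bound.


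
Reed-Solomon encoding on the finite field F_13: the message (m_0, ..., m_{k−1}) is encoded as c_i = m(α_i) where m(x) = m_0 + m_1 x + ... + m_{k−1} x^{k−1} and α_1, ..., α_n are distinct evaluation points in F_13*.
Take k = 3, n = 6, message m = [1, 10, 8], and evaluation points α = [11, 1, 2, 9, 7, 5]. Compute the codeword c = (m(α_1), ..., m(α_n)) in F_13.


c = [0, 6, 1, 11, 8, 4]

Message polynomial: m(x) = 1 + 10·x + 8·x^2 (mod 13).
For each evaluation point α_i, compute m(α_i) mod 13:
  α_1 = 11: Horner steps 8 → 7 → 0, so m(11) = 0.
  α_2 = 1: Horner steps 8 → 5 → 6, so m(1) = 6.
  α_3 = 2: Horner steps 8 → 0 → 1, so m(2) = 1.
  α_4 = 9: Horner steps 8 → 4 → 11, so m(9) = 11.
  α_5 = 7: Horner steps 8 → 1 → 8, so m(7) = 8.
  α_6 = 5: Horner steps 8 → 11 → 4, so m(5) = 4.
Codeword c = [0, 6, 1, 11, 8, 4] ∈ F_13^6.


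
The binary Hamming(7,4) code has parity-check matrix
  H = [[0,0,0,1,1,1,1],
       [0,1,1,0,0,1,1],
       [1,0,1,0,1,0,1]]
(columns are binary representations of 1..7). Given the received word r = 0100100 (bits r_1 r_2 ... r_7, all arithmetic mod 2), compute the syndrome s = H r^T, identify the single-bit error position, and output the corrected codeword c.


s = (1, 1, 1)^T, error position = 7, corrected codeword c = 0100101

Compute s = H r^T mod 2 one row at a time:
  s_1 = 0 + 1 + 0 + 0 = 1 ≡ 1 (mod 2).
  s_2 = 1 + 0 + 0 + 0 = 1 ≡ 1 (mod 2).
  s_3 = 0 + 0 + 1 + 0 = 1 ≡ 1 (mod 2).
s = (1, 1, 1)^T — this equals column 7 of H (binary 111), so error is at position 7.
Correct: flip bit 7 of r = 0100100 to get c = 0100101.


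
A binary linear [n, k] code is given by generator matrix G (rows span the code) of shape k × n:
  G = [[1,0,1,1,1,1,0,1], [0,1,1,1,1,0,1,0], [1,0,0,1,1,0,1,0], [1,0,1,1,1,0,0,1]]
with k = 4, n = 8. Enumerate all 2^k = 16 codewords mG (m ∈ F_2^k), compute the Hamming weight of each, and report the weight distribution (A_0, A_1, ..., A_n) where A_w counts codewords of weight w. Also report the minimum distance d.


Weight distribution: A_0 = 1, A_1 = 1, A_3 = 2, A_4 = 5, A_5 = 5, A_6 = 2. Minimum distance d = 1.

Enumerate all 2^4 = 16 messages m ∈ F_2^4.
For each, compute codeword c = mG in F_2^8, then tally its weight.
  m = 0000 → c = 00000000, weight = 0.
  m = 1000 → c = 10111101, weight = 6.
  m = 0100 → c = 01111010, weight = 5.
  m = 1100 → c = 11000111, weight = 5.
  m = 0010 → c = 10011010, weight = 4.
  m = 1010 → c = 00100111, weight = 4.
  m = 0110 → c = 11100000, weight = 3.
  m = 1110 → c = 01011101, weight = 5.
  m = 0001 → c = 10111001, weight = 5.
  m = 1001 → c = 00000100, weight = 1.
  m = 0101 → c = 11000011, weight = 4.
  m = 1101 → c = 01111110, weight = 6.
  m = 0011 → c = 00100011, weight = 3.
  m = 1011 → c = 10011110, weight = 5.
  m = 0111 → c = 01011001, weight = 4.
  m = 1111 → c = 11100100, weight = 4.
Tally weights:
  weight 0: 1 codewords.
  weight 1: 1 codewords.
  weight 3: 2 codewords.
  weight 4: 5 codewords.
  weight 5: 5 codewords.
  weight 6: 2 codewords.
Minimum distance d = smallest w > 0 with A_w > 0 = 1.
Sanity: Σ A_w = 16 = 2^4 = 16 ✓.


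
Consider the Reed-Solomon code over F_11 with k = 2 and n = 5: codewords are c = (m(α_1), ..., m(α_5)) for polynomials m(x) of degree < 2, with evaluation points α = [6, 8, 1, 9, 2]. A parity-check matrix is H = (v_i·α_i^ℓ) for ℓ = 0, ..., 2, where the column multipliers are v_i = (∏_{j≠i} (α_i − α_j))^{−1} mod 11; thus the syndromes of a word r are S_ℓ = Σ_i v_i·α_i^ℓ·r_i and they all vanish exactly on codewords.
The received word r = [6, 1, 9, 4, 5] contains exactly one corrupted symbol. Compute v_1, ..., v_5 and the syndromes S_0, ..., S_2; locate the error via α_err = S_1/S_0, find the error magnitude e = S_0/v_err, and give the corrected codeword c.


S = (8, 8, 8), error at position 3, error magnitude e = 7, c = [6, 1, 2, 4, 5].

Step 1: column multipliers v_i = (∏_{j≠i}(α_i − α_j))^{−1} mod 11.
  i = 1 (α = 6): (6−8)(6−1)(6−9)(6−2) = (−2)·5·(−3)·4 = 120 ≡ 10, so v_1 = 10^{−1} = 10 (mod 11).
  i = 2 (α = 8): (8−6)(8−1)(8−9)(8−2) = 2·7·(−1)·6 = −84 ≡ 4, so v_2 = 4^{−1} = 3 (mod 11).
  i = 3 (α = 1): (1−6)(1−8)(1−9)(1−2) = (−5)·(−7)·(−8)·(−1) = 280 ≡ 5, so v_3 = 5^{−1} = 9 (mod 11).
  i = 4 (α = 9): (9−6)(9−8)(9−1)(9−2) = 3·1·8·7 = 168 ≡ 3, so v_4 = 3^{−1} = 4 (mod 11).
  i = 5 (α = 2): (2−6)(2−8)(2−1)(2−9) = (−4)·(−6)·1·(−7) = −168 ≡ 8, so v_5 = 8^{−1} = 7 (mod 11).
  v = [10, 3, 9, 4, 7].
Step 2: syndromes of r = [6, 1, 9, 4, 5] (all sums mod 11).
  S_0 = Σ v_i r_i = 10·6 + 3·1 + 9·9 + 4·4 + 7·5 = 195 ≡ 8.
  S_1 = Σ v_i α_i r_i = 10·6·6 + 3·8·1 + 9·1·9 + 4·9·4 + 7·2·5 = 679 ≡ 8.
  α_i^2 mod 11 = [3, 9, 1, 4, 4].
  S_2 = Σ v_i α_i^2 r_i = 10·3·6 + 3·9·1 + 9·1·9 + 4·4·4 + 7·4·5 = 492 ≡ 8.
  S = (8, 8, 8) ≠ 0, so r is not a codeword (an error is present).
Step 3: locate the error. For a single error e at position i, S_ℓ = v_i·e·α_i^ℓ, so α_err = S_1/S_0.
  S_0^{−1} = 8^{−1} = 7 (mod 11), so α_err = 8·7 = 56 ≡ 1 = α_3. Error position i = 3.
  Consistency check: S_2/S_1 = 8·7 = 56 ≡ 1 = α_err ✓ (single-error assumption holds).
Step 4: error magnitude e = S_0/v_3 = S_0·∏_{j≠3}(α_3 − α_j) = 8·5 = 40 ≡ 7 (mod 11).
Step 5: correct position 3: c_3 = r_3 − e = 9 − 7 ≡ 2 (mod 11). Hence c = [6, 1, 2, 4, 5].
  Check: interpolating c through the α_i gives m(x) = 10 + 3·x (degree < 2) with m(α_i) = c_i for every i, so c is indeed a codeword.


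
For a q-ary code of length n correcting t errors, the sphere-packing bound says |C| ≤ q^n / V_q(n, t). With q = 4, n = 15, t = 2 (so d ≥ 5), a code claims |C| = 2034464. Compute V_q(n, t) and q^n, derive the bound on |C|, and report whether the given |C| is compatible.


V_q(n, t) = 991, q^n = 1073741824, Hamming bound = 1083493, |C| = 2034464 > bound (violated).

Step 1: Compute V_q(n, t) = Σ_{j=0}^2 C(n, j) (q−1)^j.
  j = 0: C(15,0)·(3)^0 = 1·1 = 1.
  j = 1: C(15,1)·(3)^1 = 15·3 = 45.
  j = 2: C(15,2)·(3)^2 = 105·9 = 945.
  V_q(n, t) = 1 + 45 + 945 = 991.
Step 2: q^n = 4^15 = 1073741824.
Step 3: Hamming bound ⌊q^n / V_q(n,t)⌋ = ⌊1073741824/991⌋ = 1083493.
Step 4: Compare |C| = 2034464 to 1083493: violated.
The claimed |C| lies above the Hamming bound, so no 4-ary code of length 15 with d ≥ 5 can have 2034464 codewords.


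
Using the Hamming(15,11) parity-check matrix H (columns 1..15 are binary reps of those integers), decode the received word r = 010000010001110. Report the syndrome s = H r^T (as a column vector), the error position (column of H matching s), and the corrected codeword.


s = (0, 1, 0, 1)^T, error position = 5, corrected codeword c = 010010010001110

Compute s = H r^T mod 2 one row at a time:
  s_1 = 1 + 0 + 0 + 0 + 1 + 1 + 1 + 0 = 4 ≡ 0 (mod 2).
  s_2 = 0 + 0 + 0 + 0 + 1 + 1 + 1 + 0 = 3 ≡ 1 (mod 2).
  s_3 = 1 + 0 + 0 + 0 + 0 + 0 + 1 + 0 = 2 ≡ 0 (mod 2).
  s_4 = 0 + 0 + 0 + 0 + 0 + 0 + 1 + 0 = 1 ≡ 1 (mod 2).
s = (0, 1, 0, 1)^T — this equals column 5 of H (binary 0101), so error is at position 5.
Correct: flip bit 5 of r = 010000010001110 to get c = 010010010001110.


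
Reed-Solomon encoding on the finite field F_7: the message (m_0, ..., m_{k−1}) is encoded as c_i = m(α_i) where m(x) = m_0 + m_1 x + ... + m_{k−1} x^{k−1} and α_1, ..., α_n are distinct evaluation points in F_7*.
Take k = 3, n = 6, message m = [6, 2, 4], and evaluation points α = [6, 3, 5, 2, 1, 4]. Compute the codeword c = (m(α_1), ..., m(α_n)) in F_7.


c = [1, 6, 4, 5, 5, 1]

Message polynomial: m(x) = 6 + 2·x + 4·x^2 (mod 7).
For each evaluation point α_i, compute m(α_i) mod 7:
  α_1 = 6: Horner steps 4 → 5 → 1, so m(6) = 1.
  α_2 = 3: Horner steps 4 → 0 → 6, so m(3) = 6.
  α_3 = 5: Horner steps 4 → 1 → 4, so m(5) = 4.
  α_4 = 2: Horner steps 4 → 3 → 5, so m(2) = 5.
  α_5 = 1: Horner steps 4 → 6 → 5, so m(1) = 5.
  α_6 = 4: Horner steps 4 → 4 → 1, so m(4) = 1.
Codeword c = [1, 6, 4, 5, 5, 1] ∈ F_7^6.


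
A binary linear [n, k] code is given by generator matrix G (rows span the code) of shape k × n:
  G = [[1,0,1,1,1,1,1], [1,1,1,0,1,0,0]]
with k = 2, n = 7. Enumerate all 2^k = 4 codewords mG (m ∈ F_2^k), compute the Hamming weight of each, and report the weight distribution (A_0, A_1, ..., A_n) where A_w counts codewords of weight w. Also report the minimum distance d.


Weight distribution: A_0 = 1, A_4 = 2, A_6 = 1. Minimum distance d = 4.

Enumerate all 2^2 = 4 messages m ∈ F_2^2.
For each, compute codeword c = mG in F_2^7, then tally its weight.
  m = 00 → c = 0000000, weight = 0.
  m = 10 → c = 1011111, weight = 6.
  m = 01 → c = 1110100, weight = 4.
  m = 11 → c = 0101011, weight = 4.
Tally weights:
  weight 0: 1 codewords.
  weight 4: 2 codewords.
  weight 6: 1 codewords.
Minimum distance d = smallest w > 0 with A_w > 0 = 4.
Sanity: Σ A_w = 4 = 2^2 = 4 ✓.


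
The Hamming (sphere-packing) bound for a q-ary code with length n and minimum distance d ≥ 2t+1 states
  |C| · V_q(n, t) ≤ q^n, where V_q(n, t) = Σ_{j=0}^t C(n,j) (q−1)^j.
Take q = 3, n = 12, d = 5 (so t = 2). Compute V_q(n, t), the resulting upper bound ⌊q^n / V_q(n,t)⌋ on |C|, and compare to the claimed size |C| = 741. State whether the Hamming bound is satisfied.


V_q(n, t) = 289, q^n = 531441, Hamming bound = 1838, |C| = 741 ≤ bound (satisfied).

Step 1: Compute V_q(n, t) = Σ_{j=0}^2 C(n, j) (q−1)^j.
  j = 0: C(12,0)·(2)^0 = 1·1 = 1.
  j = 1: C(12,1)·(2)^1 = 12·2 = 24.
  j = 2: C(12,2)·(2)^2 = 66·4 = 264.
  V_q(n, t) = 1 + 24 + 264 = 289.
Step 2: q^n = 3^12 = 531441.
Step 3: Hamming bound ⌊q^n / V_q(n,t)⌋ = ⌊531441/289⌋ = 1838.
Step 4: Compare |C| = 741 to 1838: satisfied.
The claimed |C| lies below the Hamming bound.


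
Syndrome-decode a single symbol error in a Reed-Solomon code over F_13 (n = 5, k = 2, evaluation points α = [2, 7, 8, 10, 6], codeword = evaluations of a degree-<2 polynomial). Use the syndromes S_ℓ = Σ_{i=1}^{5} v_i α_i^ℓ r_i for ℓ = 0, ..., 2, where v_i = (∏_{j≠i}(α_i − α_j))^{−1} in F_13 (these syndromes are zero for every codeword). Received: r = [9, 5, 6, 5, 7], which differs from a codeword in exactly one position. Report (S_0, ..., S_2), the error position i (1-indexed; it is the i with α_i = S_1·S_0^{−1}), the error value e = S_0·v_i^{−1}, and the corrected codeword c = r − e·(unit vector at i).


S = (9, 11, 12), error at position 2, error magnitude e = 5, c = [9, 0, 6, 5, 7].

Step 1: column multipliers v_i = (∏_{j≠i}(α_i − α_j))^{−1} mod 13.
  i = 1 (α = 2): (2−7)(2−8)(2−10)(2−6) = (−5)·(−6)·(−8)·(−4) = 960 ≡ 11, so v_1 = 11^{−1} = 6 (mod 13).
  i = 2 (α = 7): (7−2)(7−8)(7−10)(7−6) = 5·(−1)·(−3)·1 = 15 ≡ 2, so v_2 = 2^{−1} = 7 (mod 13).
  i = 3 (α = 8): (8−2)(8−7)(8−10)(8−6) = 6·1·(−2)·2 = −24 ≡ 2, so v_3 = 2^{−1} = 7 (mod 13).
  i = 4 (α = 10): (10−2)(10−7)(10−8)(10−6) = 8·3·2·4 = 192 ≡ 10, so v_4 = 10^{−1} = 4 (mod 13).
  i = 5 (α = 6): (6−2)(6−7)(6−8)(6−10) = 4·(−1)·(−2)·(−4) = −32 ≡ 7, so v_5 = 7^{−1} = 2 (mod 13).
  v = [6, 7, 7, 4, 2].
Step 2: syndromes of r = [9, 5, 6, 5, 7] (all sums mod 13).
  S_0 = Σ v_i r_i = 6·9 + 7·5 + 7·6 + 4·5 + 2·7 = 165 ≡ 9.
  S_1 = Σ v_i α_i r_i = 6·2·9 + 7·7·5 + 7·8·6 + 4·10·5 + 2·6·7 = 973 ≡ 11.
  α_i^2 mod 13 = [4, 10, 12, 9, 10].
  S_2 = Σ v_i α_i^2 r_i = 6·4·9 + 7·10·5 + 7·12·6 + 4·9·5 + 2·10·7 = 1390 ≡ 12.
  S = (9, 11, 12) ≠ 0, so r is not a codeword (an error is present).
Step 3: locate the error. For a single error e at position i, S_ℓ = v_i·e·α_i^ℓ, so α_err = S_1/S_0.
  S_0^{−1} = 9^{−1} = 3 (mod 13), so α_err = 11·3 = 33 ≡ 7 = α_2. Error position i = 2.
  Consistency check: S_2/S_1 = 12·6 = 72 ≡ 7 = α_err ✓ (single-error assumption holds).
Step 4: error magnitude e = S_0/v_2 = S_0·∏_{j≠2}(α_2 − α_j) = 9·2 = 18 ≡ 5 (mod 13).
Step 5: correct position 2: c_2 = r_2 − e = 5 − 5 ≡ 0 (mod 13). Hence c = [9, 0, 6, 5, 7].
  Check: interpolating c through the α_i gives m(x) = 10 + 6·x (degree < 2) with m(α_i) = c_i for every i, so c is indeed a codeword.


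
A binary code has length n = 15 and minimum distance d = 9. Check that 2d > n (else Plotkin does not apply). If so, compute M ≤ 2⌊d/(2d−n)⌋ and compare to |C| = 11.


Plotkin bound M ≤ 6; given |C| = 11 > bound (violated).

Check applicability: 2d = 18, n = 15.
2d − n = 3 > 0, so Plotkin applies.
Compute d/(2d−n) = 9/3 ≈ 3.0000.
⌊d/(2d−n)⌋ = 3.
Plotkin bound: M ≤ 2·3 = 6.
Given |C| = 11, check: VIOLATED.
This |C| is above the Plotkin bound, so no binary code with n = 15, d = 9 and 11 codewords exists.


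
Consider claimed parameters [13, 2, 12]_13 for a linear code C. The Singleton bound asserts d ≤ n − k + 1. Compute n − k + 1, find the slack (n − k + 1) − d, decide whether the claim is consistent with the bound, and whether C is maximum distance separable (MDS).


Singleton RHS = n − k + 1 = 12, slack = 0, bound satisfied, MDS.

Singleton bound: d ≤ n − k + 1.
Here n = 13, k = 2, so n − k + 1 = 12.
Given d = 12, check d ≤ 12: YES.
Slack = (n − k + 1) − d = 0.
The code is MDS (slack = 0).
Description: the claimed parameters are [13, 2, 12]_13; such a code would be MDS (meets Singleton bound).


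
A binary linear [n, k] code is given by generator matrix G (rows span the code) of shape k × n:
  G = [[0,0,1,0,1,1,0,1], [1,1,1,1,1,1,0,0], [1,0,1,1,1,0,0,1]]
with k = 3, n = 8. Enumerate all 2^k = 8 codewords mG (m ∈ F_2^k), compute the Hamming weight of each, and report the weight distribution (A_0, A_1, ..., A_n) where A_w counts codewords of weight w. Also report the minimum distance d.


Weight distribution: A_0 = 1, A_3 = 3, A_4 = 2, A_5 = 1, A_6 = 1. Minimum distance d = 3.

Enumerate all 2^3 = 8 messages m ∈ F_2^3.
For each, compute codeword c = mG in F_2^8, then tally its weight.
  m = 000 → c = 00000000, weight = 0.
  m = 100 → c = 00101101, weight = 4.
  m = 010 → c = 11111100, weight = 6.
  m = 110 → c = 11010001, weight = 4.
  m = 001 → c = 10111001, weight = 5.
  m = 101 → c = 10010100, weight = 3.
  m = 011 → c = 01000101, weight = 3.
  m = 111 → c = 01101000, weight = 3.
Tally weights:
  weight 0: 1 codewords.
  weight 3: 3 codewords.
  weight 4: 2 codewords.
  weight 5: 1 codewords.
  weight 6: 1 codewords.
Minimum distance d = smallest w > 0 with A_w > 0 = 3.
Sanity: Σ A_w = 8 = 2^3 = 8 ✓.


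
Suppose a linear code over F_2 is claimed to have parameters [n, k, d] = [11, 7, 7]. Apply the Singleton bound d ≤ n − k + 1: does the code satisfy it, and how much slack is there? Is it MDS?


Singleton RHS = n − k + 1 = 5, slack = -2, bound violated (no such code; not MDS).

Singleton bound: d ≤ n − k + 1.
Here n = 11, k = 7, so n − k + 1 = 5.
Given d = 7, check d ≤ 5: NO.
Slack = (n − k + 1) − d = -2.
The slack is negative: d = 7 exceeds n − k + 1 = 5 by 2, so the Singleton bound is violated and no linear [11, 7, 7]_2 code can exist. In particular it is not MDS (MDS requires d = n − k + 1 exactly).
Description: the claimed parameters are [11, 7, 7]_2; such a code would be impossible (violates the Singleton bound).


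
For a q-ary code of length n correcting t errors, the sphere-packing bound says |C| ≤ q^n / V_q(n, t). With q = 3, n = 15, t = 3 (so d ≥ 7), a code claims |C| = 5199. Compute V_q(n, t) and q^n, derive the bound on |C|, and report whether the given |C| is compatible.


V_q(n, t) = 4091, q^n = 14348907, Hamming bound = 3507, |C| = 5199 > bound (violated).

Step 1: Compute V_q(n, t) = Σ_{j=0}^3 C(n, j) (q−1)^j.
  j = 0: C(15,0)·(2)^0 = 1·1 = 1.
  j = 1: C(15,1)·(2)^1 = 15·2 = 30.
  j = 2: C(15,2)·(2)^2 = 105·4 = 420.
  j = 3: C(15,3)·(2)^3 = 455·8 = 3640.
  V_q(n, t) = 1 + 30 + 420 + 3640 = 4091.
Step 2: q^n = 3^15 = 14348907.
Step 3: Hamming bound ⌊q^n / V_q(n,t)⌋ = ⌊14348907/4091⌋ = 3507.
Step 4: Compare |C| = 5199 to 3507: violated.
The claimed |C| lies above the Hamming bound, so no 3-ary code of length 15 with d ≥ 7 can have 5199 codewords.
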